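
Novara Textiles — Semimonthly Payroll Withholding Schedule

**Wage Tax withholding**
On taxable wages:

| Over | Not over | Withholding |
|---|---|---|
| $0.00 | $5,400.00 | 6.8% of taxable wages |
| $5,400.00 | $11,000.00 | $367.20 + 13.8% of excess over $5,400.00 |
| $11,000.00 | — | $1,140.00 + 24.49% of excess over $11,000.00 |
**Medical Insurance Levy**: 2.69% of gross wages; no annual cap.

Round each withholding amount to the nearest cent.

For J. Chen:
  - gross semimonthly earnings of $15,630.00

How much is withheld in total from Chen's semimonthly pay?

Wage Tax: taxable = $15,630.00
  $1,140.00 + 24.49% × ($15,630.00 − $11,000.00) = $1,140.00 + 24.49% × $4,630.00 = $2,273.89
Medical Insurance Levy: 2.69% × $15,630.00 = $420.45
Total: $2,273.89 + $420.45 = $2,694.34

$2,694.34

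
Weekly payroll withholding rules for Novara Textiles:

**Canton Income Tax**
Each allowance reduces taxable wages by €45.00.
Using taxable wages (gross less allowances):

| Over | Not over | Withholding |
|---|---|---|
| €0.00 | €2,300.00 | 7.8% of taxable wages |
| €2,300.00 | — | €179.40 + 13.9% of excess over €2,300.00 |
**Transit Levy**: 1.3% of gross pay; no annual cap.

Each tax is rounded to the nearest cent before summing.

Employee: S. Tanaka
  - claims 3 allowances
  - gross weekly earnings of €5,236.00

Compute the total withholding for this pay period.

Canton Income Tax: taxable = €5,236.00 − 3×€45.00 = €5,101.00
  €179.40 + 13.9% × (€5,101.00 − €2,300.00) = €179.40 + 13.9% × €2,801.00 = €568.74
Transit Levy: 1.3% × €5,236.00 = €68.07
Total: €568.74 + €68.07 = €636.81

€636.81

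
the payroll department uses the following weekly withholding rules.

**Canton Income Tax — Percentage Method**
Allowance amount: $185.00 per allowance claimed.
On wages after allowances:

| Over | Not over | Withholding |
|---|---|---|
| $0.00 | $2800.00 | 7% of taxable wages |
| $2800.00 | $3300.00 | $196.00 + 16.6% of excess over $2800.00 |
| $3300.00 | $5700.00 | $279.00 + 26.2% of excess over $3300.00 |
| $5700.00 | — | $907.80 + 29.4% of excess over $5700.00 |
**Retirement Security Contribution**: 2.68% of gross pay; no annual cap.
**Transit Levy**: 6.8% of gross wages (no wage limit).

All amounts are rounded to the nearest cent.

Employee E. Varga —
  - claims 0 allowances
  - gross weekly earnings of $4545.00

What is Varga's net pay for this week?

Canton Income Tax: taxable = $4545.00
  $279.00 + 26.2% × ($4545.00 − $3300.00) = $279.00 + 26.2% × $1245.00 = $605.19
Retirement Security Contribution: 2.68% × $4545.00 = $121.81
Transit Levy: 6.8% × $4545.00 = $309.06
Total withheld: $605.19 + $121.81 + $309.06 = $1036.06
Net pay: $4545.00 − $1036.06 = $3508.94

$3508.94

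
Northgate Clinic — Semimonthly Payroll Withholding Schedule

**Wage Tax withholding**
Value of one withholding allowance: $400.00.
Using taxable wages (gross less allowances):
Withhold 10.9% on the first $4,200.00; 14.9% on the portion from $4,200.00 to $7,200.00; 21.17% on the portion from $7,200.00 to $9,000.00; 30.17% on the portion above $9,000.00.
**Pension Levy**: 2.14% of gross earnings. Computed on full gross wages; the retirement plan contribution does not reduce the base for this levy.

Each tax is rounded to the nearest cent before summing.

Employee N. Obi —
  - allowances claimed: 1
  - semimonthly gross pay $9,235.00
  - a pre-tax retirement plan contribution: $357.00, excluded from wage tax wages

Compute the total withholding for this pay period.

Wage Tax: taxable = $9,235.00 − $357.00 − 1×$400.00 = $8,478.00
  $904.80 + 21.17% × ($8,478.00 − $7,200.00) = $904.80 + 21.17% × $1,278.00 = $1,175.35
Pension Levy: 2.14% × $9,235.00 = $197.63
Total: $1,175.35 + $197.63 = $1,372.98

$1,372.98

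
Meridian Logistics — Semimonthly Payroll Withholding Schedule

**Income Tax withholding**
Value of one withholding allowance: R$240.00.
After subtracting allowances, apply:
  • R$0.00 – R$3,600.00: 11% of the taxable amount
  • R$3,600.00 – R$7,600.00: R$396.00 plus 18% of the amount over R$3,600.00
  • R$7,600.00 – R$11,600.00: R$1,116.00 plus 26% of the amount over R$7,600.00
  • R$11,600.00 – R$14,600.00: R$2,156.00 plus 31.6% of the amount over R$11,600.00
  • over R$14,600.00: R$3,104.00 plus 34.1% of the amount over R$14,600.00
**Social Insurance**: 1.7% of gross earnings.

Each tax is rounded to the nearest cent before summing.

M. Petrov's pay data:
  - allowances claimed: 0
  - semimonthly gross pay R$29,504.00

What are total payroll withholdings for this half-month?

Income Tax: taxable = R$29,504.00
  R$3,104.00 + 34.1% × (R$29,504.00 − R$14,600.00) = R$3,104.00 + 34.1% × R$14,904.00 = R$8,186.26
Social Insurance: 1.7% × R$29,504.00 = R$501.57
Total: R$8,186.26 + R$501.57 = R$8,687.83

R$8,687.83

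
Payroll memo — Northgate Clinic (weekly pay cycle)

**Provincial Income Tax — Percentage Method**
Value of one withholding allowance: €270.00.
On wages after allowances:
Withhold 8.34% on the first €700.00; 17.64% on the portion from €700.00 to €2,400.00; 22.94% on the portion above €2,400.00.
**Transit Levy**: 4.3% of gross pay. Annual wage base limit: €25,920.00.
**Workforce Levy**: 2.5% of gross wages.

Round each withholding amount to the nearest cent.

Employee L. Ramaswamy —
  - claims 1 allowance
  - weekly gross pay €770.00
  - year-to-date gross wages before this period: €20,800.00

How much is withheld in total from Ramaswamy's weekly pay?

€94.06

Provincial Income Tax: taxable = €770.00 − 1×€270.00 = €500.00
  8.34% × €500.00 = €41.70
Transit Levy: 4.3% × €770.00 = €33.11
Workforce Levy: 2.5% × €770.00 = €19.25
Total: €41.70 + €33.11 + €19.25 = €94.06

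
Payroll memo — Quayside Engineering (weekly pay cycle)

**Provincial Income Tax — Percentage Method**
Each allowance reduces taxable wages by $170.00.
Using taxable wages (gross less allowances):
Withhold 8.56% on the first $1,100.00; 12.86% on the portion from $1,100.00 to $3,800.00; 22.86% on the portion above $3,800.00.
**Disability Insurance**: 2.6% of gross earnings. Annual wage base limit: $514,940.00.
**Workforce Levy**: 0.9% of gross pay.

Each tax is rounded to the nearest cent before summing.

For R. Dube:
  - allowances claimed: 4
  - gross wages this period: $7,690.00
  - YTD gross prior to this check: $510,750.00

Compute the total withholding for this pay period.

$1,353.34

Provincial Income Tax: taxable = $7,690.00 − 4×$170.00 = $7,010.00
  $441.38 + 22.86% × ($7,010.00 − $3,800.00) = $441.38 + 22.86% × $3,210.00 = $1,175.19
Disability Insurance: cap $514,940.00 − YTD $510,750.00 = $4,190.00 subject; 2.6% × $4,190.00 = $108.94
Workforce Levy: 0.9% × $7,690.00 = $69.21
Total: $1,175.19 + $108.94 + $69.21 = $1,353.34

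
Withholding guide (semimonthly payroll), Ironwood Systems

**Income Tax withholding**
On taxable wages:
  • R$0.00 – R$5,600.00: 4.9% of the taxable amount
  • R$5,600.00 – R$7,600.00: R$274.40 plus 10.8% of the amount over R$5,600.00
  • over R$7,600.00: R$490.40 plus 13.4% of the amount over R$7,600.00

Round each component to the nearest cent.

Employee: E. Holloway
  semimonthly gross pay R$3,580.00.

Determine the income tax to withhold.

R$175.42

Income Tax: taxable = R$3,580.00
  4.9% × R$3,580.00 = R$175.42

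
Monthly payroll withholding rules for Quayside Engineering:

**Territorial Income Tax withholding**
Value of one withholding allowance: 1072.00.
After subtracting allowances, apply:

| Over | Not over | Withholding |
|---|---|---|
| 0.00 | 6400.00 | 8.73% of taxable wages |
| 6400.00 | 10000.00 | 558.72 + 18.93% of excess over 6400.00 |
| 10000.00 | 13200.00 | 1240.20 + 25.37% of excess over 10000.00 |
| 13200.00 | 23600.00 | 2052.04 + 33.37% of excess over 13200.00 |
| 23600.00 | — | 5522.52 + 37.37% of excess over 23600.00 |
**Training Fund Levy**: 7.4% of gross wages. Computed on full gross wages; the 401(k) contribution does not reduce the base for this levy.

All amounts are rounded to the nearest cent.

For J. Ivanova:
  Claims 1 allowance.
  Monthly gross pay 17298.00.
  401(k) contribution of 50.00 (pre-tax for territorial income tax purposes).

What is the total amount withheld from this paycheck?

4325.18

Territorial Income Tax: taxable = 17298.00 − 50.00 − 1×1072.00 = 16176.00
  2052.04 + 33.37% × (16176.00 − 13200.00) = 2052.04 + 33.37% × 2976.00 = 3045.13
Training Fund Levy: 7.4% × 17298.00 = 1280.05
Total: 3045.13 + 1280.05 = 4325.18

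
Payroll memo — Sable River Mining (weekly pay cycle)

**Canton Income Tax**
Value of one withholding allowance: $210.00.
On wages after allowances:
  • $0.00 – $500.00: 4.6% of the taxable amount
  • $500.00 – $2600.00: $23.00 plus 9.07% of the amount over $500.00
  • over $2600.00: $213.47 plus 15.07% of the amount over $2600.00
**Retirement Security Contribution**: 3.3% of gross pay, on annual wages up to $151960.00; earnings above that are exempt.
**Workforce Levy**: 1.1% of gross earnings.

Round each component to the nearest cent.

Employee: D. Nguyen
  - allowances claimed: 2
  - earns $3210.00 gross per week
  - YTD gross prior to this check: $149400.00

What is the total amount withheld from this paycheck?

$361.89

Canton Income Tax: taxable = $3210.00 − 2×$210.00 = $2790.00
  $213.47 + 15.07% × ($2790.00 − $2600.00) = $213.47 + 15.07% × $190.00 = $242.10
Retirement Security Contribution: cap $151960.00 − YTD $149400.00 = $2560.00 subject; 3.3% × $2560.00 = $84.48
Workforce Levy: 1.1% × $3210.00 = $35.31
Total: $242.10 + $84.48 + $35.31 = $361.89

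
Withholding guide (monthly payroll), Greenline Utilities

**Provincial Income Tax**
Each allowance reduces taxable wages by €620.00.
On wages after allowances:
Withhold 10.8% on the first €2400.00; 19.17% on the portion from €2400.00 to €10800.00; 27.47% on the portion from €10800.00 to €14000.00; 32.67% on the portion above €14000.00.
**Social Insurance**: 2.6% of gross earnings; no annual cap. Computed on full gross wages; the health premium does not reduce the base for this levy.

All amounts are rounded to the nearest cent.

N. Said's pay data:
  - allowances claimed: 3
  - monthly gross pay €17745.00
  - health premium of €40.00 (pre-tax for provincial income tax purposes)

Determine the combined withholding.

Provincial Income Tax: taxable = €17745.00 − €40.00 − 3×€620.00 = €15845.00
  €2748.52 + 32.67% × (€15845.00 − €14000.00) = €2748.52 + 32.67% × €1845.00 = €3351.28
Social Insurance: 2.6% × €17745.00 = €461.37
Total: €3351.28 + €461.37 = €3812.65

€3812.65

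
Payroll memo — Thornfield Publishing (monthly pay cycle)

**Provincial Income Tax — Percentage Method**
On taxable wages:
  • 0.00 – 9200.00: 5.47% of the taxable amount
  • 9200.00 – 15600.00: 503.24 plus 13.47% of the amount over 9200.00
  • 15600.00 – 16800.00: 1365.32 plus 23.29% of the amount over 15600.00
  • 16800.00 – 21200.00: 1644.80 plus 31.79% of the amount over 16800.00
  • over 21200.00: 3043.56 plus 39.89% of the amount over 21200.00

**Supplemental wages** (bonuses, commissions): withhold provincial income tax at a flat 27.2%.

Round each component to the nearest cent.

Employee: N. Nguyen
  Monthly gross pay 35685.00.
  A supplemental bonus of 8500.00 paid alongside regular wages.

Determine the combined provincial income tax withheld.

11133.63

Provincial Income Tax: taxable = 35685.00
  3043.56 + 39.89% × (35685.00 − 21200.00) = 3043.56 + 39.89% × 14485.00 = 8821.63
Supplemental (27.2% flat on bonus): 27.2% × 8500.00 = 2312.00
Total provincial income tax: 8821.63 + 2312.00 = 11133.63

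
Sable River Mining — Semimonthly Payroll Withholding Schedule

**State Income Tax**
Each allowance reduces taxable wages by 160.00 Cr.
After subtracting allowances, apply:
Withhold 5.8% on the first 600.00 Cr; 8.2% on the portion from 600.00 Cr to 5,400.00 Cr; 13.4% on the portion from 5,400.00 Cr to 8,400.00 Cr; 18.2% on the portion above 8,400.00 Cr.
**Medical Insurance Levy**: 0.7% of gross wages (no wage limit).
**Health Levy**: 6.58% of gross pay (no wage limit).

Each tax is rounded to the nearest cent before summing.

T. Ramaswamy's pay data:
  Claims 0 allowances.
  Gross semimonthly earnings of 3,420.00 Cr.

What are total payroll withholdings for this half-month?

State Income Tax: taxable = 3,420.00 Cr
  34.80 Cr + 8.2% × (3,420.00 Cr − 600.00 Cr) = 34.80 Cr + 8.2% × 2,820.00 Cr = 266.04 Cr
Medical Insurance Levy: 0.7% × 3,420.00 Cr = 23.94 Cr
Health Levy: 6.58% × 3,420.00 Cr = 225.04 Cr
Total: 266.04 Cr + 23.94 Cr + 225.04 Cr = 515.02 Cr

515.02 Cr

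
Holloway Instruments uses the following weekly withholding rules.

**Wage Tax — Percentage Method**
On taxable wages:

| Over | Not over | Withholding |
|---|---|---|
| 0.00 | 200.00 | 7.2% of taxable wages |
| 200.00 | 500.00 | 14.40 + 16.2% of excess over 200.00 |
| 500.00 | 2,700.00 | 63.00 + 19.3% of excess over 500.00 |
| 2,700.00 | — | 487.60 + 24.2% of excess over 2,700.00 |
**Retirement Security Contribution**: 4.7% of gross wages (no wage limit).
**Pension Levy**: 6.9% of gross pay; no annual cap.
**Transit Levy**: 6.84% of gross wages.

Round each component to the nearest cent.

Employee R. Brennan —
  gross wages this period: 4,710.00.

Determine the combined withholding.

1,842.54

Wage Tax: taxable = 4,710.00
  487.60 + 24.2% × (4,710.00 − 2,700.00) = 487.60 + 24.2% × 2,010.00 = 974.02
Retirement Security Contribution: 4.7% × 4,710.00 = 221.37
Pension Levy: 6.9% × 4,710.00 = 324.99
Transit Levy: 6.84% × 4,710.00 = 322.16
Total: 974.02 + 221.37 + 324.99 + 322.16 = 1,842.54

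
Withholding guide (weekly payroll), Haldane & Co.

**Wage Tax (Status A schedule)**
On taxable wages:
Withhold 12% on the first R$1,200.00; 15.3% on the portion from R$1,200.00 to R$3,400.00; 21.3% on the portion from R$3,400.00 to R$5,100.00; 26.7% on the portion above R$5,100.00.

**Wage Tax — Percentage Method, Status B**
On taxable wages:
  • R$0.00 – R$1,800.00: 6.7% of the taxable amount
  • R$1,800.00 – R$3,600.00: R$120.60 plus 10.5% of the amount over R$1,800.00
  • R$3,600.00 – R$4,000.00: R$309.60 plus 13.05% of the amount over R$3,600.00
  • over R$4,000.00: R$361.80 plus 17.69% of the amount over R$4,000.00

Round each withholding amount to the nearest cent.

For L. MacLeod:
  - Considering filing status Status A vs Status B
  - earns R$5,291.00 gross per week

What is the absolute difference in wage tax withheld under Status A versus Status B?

R$303.52

Wage Tax (Status A): taxable = R$5,291.00
  R$842.70 + 26.7% × (R$5,291.00 − R$5,100.00) = R$842.70 + 26.7% × R$191.00 = R$893.70
Wage Tax (Status B): taxable = R$5,291.00
  R$361.80 + 17.69% × (R$5,291.00 − R$4,000.00) = R$361.80 + 17.69% × R$1,291.00 = R$590.18
Difference: |R$893.70 − R$590.18| = R$303.52 (higher under Status A)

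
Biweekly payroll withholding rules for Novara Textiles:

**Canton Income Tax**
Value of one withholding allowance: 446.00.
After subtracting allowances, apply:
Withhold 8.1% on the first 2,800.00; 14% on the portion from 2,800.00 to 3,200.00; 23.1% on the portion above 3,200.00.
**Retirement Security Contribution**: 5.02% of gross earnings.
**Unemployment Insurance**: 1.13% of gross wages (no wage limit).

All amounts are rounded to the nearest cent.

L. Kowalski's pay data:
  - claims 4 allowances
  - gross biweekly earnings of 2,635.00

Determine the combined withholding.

Canton Income Tax: taxable = 2,635.00 − 4×446.00 = 851.00
  8.1% × 851.00 = 68.93
Retirement Security Contribution: 5.02% × 2,635.00 = 132.28
Unemployment Insurance: 1.13% × 2,635.00 = 29.78
Total: 68.93 + 132.28 + 29.78 = 230.99

230.99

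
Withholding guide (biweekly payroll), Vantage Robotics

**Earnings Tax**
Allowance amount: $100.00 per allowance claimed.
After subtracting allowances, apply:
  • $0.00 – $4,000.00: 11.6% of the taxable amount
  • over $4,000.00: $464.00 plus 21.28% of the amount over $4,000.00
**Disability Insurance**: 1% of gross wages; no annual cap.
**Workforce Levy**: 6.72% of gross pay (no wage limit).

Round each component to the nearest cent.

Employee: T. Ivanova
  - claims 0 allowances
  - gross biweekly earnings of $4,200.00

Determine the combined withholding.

Earnings Tax: taxable = $4,200.00
  $464.00 + 21.28% × ($4,200.00 − $4,000.00) = $464.00 + 21.28% × $200.00 = $506.56
Disability Insurance: 1% × $4,200.00 = $42.00
Workforce Levy: 6.72% × $4,200.00 = $282.24
Total: $506.56 + $42.00 + $282.24 = $830.80

$830.80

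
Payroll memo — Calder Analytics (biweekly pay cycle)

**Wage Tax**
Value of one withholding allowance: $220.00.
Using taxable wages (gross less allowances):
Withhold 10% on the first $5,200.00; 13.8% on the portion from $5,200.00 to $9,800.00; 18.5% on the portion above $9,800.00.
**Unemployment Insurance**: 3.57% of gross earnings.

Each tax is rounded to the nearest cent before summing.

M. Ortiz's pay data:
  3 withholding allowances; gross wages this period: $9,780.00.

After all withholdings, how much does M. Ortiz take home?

Wage Tax: taxable = $9,780.00 − 3×$220.00 = $9,120.00
  $520.00 + 13.8% × ($9,120.00 − $5,200.00) = $520.00 + 13.8% × $3,920.00 = $1,060.96
Unemployment Insurance: 3.57% × $9,780.00 = $349.15
Total withheld: $1,060.96 + $349.15 = $1,410.11
Net pay: $9,780.00 − $1,410.11 = $8,369.89

$8,369.89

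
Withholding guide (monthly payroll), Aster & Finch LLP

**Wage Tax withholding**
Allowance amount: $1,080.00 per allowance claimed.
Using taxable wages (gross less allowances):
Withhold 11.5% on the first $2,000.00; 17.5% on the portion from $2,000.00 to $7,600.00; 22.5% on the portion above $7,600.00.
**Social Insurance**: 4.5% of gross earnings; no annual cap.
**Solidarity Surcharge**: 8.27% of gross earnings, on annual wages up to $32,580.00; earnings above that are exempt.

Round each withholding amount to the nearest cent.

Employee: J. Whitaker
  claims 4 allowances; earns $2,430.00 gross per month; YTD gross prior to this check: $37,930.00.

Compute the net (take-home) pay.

Wage Tax: taxable = $2,430.00 − 4×$1,080.00 = $-1,890.00
  Taxable ≤ 0 → $0.00
Social Insurance: 4.5% × $2,430.00 = $109.35
Solidarity Surcharge: YTD $37,930.00 ≥ cap $32,580.00 → $0.00
Total withheld: $0.00 + $109.35 + $0.00 = $109.35
Net pay: $2,430.00 − $109.35 = $2,320.65

$2,320.65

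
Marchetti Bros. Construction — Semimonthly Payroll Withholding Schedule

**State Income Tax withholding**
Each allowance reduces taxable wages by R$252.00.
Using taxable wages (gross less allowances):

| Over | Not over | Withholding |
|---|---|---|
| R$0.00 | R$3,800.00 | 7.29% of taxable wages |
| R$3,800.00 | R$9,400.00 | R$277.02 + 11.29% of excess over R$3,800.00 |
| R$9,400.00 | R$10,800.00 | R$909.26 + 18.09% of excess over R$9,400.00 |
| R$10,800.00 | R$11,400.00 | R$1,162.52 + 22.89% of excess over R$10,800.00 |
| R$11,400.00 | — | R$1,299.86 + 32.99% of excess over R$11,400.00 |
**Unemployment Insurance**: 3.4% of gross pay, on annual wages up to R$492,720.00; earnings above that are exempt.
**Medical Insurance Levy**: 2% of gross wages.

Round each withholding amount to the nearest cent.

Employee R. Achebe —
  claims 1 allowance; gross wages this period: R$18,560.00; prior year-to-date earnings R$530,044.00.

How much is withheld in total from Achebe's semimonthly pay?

R$3,950.01

State Income Tax: taxable = R$18,560.00 − 1×R$252.00 = R$18,308.00
  R$1,299.86 + 32.99% × (R$18,308.00 − R$11,400.00) = R$1,299.86 + 32.99% × R$6,908.00 = R$3,578.81
Unemployment Insurance: YTD R$530,044.00 ≥ cap R$492,720.00 → R$0.00
Medical Insurance Levy: 2% × R$18,560.00 = R$371.20
Total: R$3,578.81 + R$0.00 + R$371.20 = R$3,950.01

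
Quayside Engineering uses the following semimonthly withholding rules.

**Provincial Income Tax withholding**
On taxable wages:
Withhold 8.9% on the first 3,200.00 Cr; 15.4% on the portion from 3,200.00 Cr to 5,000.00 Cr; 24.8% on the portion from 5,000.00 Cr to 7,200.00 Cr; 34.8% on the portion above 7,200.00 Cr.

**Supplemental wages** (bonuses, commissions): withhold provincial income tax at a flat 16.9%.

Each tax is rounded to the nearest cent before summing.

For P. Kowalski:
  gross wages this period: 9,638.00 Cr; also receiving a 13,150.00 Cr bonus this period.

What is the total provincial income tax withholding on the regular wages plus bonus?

4,178.37 Cr

Provincial Income Tax: taxable = 9,638.00 Cr
  1,107.60 Cr + 34.8% × (9,638.00 Cr − 7,200.00 Cr) = 1,107.60 Cr + 34.8% × 2,438.00 Cr = 1,956.02 Cr
Supplemental (16.9% flat on bonus): 16.9% × 13,150.00 Cr = 2,222.35 Cr
Total provincial income tax: 1,956.02 Cr + 2,222.35 Cr = 4,178.37 Cr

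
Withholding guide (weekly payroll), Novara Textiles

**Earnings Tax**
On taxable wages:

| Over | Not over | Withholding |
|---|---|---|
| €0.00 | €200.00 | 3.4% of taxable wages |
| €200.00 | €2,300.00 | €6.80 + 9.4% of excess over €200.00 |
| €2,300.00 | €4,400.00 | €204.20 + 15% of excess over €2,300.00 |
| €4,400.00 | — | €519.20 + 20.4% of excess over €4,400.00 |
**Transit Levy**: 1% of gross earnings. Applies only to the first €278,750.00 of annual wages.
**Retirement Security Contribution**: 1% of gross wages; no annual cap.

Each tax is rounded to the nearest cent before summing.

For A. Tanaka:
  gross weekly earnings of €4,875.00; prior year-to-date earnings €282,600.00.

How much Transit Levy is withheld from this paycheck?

€0.00

Transit Levy: YTD €282,600.00 ≥ cap €278,750.00 → €0.00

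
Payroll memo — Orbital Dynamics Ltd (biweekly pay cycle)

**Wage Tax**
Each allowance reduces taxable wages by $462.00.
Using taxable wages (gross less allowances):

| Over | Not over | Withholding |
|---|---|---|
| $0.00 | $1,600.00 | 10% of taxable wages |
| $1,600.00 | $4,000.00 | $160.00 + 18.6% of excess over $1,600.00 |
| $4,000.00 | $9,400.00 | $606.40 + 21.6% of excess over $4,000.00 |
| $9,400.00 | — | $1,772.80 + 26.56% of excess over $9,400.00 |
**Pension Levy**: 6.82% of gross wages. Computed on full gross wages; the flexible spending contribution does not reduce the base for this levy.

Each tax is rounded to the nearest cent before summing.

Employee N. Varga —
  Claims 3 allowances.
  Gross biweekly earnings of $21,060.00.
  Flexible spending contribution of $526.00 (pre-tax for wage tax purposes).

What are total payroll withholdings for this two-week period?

Wage Tax: taxable = $21,060.00 − $526.00 − 3×$462.00 = $19,148.00
  $1,772.80 + 26.56% × ($19,148.00 − $9,400.00) = $1,772.80 + 26.56% × $9,748.00 = $4,361.87
Pension Levy: 6.82% × $21,060.00 = $1,436.29
Total: $4,361.87 + $1,436.29 = $5,798.16

$5,798.16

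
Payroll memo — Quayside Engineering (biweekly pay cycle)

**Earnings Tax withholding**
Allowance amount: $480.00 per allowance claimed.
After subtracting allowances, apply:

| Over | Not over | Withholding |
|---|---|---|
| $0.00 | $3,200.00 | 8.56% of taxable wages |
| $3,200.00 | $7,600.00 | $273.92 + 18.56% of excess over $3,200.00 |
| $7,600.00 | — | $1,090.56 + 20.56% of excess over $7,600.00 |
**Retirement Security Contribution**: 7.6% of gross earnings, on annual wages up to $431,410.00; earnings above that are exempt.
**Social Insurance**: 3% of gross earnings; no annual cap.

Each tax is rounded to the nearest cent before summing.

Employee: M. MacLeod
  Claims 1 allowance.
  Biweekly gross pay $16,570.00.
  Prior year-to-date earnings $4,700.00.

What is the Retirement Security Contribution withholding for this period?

$1,259.32

Retirement Security Contribution: 7.6% × $16,570.00 = $1,259.32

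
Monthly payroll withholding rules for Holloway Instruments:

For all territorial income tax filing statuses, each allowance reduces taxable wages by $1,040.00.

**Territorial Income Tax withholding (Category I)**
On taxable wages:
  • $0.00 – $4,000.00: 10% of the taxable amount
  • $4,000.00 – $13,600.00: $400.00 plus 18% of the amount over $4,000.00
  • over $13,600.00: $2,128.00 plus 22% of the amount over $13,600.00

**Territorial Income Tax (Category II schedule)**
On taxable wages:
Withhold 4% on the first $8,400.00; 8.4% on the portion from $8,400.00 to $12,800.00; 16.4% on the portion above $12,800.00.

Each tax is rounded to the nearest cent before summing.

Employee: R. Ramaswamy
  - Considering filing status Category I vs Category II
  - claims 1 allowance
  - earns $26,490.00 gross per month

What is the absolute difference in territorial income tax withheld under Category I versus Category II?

Territorial Income Tax (Category I): taxable = $26,490.00 − 1×$1,040.00 = $25,450.00
  $2,128.00 + 22% × ($25,450.00 − $13,600.00) = $2,128.00 + 22% × $11,850.00 = $4,735.00
Territorial Income Tax (Category II): taxable = $26,490.00 − 1×$1,040.00 = $25,450.00
  $705.60 + 16.4% × ($25,450.00 − $12,800.00) = $705.60 + 16.4% × $12,650.00 = $2,780.20
Difference: |$4,735.00 − $2,780.20| = $1,954.80 (higher under Category I)

$1,954.80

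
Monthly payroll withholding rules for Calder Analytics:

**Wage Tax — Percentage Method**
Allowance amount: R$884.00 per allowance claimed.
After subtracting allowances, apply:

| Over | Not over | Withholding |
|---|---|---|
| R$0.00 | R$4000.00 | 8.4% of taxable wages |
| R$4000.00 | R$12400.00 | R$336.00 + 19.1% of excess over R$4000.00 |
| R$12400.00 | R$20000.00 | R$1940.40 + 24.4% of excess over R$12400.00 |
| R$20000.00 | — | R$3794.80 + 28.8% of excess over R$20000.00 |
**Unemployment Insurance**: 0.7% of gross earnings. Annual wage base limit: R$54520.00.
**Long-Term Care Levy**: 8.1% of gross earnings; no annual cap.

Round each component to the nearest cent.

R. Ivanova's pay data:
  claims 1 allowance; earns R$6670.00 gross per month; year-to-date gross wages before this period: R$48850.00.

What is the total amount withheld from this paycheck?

R$1257.09

Wage Tax: taxable = R$6670.00 − 1×R$884.00 = R$5786.00
  R$336.00 + 19.1% × (R$5786.00 − R$4000.00) = R$336.00 + 19.1% × R$1786.00 = R$677.13
Unemployment Insurance: cap R$54520.00 − YTD R$48850.00 = R$5670.00 subject; 0.7% × R$5670.00 = R$39.69
Long-Term Care Levy: 8.1% × R$6670.00 = R$540.27
Total: R$677.13 + R$39.69 + R$540.27 = R$1257.09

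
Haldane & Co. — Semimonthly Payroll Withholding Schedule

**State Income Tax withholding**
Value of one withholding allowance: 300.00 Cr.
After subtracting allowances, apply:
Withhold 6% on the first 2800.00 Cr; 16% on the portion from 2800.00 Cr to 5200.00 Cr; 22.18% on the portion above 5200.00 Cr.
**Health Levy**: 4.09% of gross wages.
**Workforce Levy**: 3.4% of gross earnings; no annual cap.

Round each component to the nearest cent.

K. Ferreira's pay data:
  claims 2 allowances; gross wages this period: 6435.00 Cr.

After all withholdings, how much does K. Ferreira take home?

State Income Tax: taxable = 6435.00 Cr − 2×300.00 Cr = 5835.00 Cr
  552.00 Cr + 22.18% × (5835.00 Cr − 5200.00 Cr) = 552.00 Cr + 22.18% × 635.00 Cr = 692.84 Cr
Health Levy: 4.09% × 6435.00 Cr = 263.19 Cr
Workforce Levy: 3.4% × 6435.00 Cr = 218.79 Cr
Total withheld: 692.84 Cr + 263.19 Cr + 218.79 Cr = 1174.82 Cr
Net pay: 6435.00 Cr − 1174.82 Cr = 5260.18 Cr

5260.18 Cr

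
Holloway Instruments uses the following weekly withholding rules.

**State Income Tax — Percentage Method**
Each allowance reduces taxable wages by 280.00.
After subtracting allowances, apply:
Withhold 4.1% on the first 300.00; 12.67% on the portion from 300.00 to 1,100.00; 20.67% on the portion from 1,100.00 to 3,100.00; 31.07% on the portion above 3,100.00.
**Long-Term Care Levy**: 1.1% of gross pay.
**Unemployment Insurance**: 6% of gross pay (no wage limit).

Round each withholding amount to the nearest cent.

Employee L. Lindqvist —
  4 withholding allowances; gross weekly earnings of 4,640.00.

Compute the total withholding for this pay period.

State Income Tax: taxable = 4,640.00 − 4×280.00 = 3,520.00
  527.06 + 31.07% × (3,520.00 − 3,100.00) = 527.06 + 31.07% × 420.00 = 657.55
Long-Term Care Levy: 1.1% × 4,640.00 = 51.04
Unemployment Insurance: 6% × 4,640.00 = 278.40
Total: 657.55 + 51.04 + 278.40 = 986.99

986.99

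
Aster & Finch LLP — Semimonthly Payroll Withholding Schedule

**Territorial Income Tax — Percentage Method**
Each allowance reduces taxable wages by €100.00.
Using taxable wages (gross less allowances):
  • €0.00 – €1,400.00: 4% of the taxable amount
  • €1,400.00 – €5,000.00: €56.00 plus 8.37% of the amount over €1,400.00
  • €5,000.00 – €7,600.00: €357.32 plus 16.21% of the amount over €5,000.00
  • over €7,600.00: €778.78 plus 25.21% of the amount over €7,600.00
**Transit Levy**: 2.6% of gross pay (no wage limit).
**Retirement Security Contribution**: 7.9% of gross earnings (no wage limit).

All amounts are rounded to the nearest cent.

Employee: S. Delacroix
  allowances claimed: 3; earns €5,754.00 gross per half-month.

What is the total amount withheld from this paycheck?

Territorial Income Tax: taxable = €5,754.00 − 3×€100.00 = €5,454.00
  €357.32 + 16.21% × (€5,454.00 − €5,000.00) = €357.32 + 16.21% × €454.00 = €430.91
Transit Levy: 2.6% × €5,754.00 = €149.60
Retirement Security Contribution: 7.9% × €5,754.00 = €454.57
Total: €430.91 + €149.60 + €454.57 = €1,035.08

€1,035.08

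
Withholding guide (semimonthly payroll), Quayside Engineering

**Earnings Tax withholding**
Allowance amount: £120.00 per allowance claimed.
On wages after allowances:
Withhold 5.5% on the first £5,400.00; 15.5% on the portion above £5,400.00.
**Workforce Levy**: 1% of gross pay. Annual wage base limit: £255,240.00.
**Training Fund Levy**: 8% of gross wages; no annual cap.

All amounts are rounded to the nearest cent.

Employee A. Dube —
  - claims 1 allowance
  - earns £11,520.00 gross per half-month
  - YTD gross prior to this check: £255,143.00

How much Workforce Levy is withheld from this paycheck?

£0.97

Workforce Levy: cap £255,240.00 − YTD £255,143.00 = £97.00 subject; 1% × £97.00 = £0.97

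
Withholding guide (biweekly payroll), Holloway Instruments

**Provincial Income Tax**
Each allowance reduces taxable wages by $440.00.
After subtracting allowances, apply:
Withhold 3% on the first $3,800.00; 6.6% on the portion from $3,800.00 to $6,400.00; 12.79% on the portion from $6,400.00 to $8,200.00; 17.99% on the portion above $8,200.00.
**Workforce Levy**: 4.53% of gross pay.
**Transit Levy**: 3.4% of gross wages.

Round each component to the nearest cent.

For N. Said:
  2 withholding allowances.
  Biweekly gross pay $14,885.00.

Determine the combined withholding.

Provincial Income Tax: taxable = $14,885.00 − 2×$440.00 = $14,005.00
  $515.82 + 17.99% × ($14,005.00 − $8,200.00) = $515.82 + 17.99% × $5,805.00 = $1,560.14
Workforce Levy: 4.53% × $14,885.00 = $674.29
Transit Levy: 3.4% × $14,885.00 = $506.09
Total: $1,560.14 + $674.29 + $506.09 = $2,740.52

$2,740.52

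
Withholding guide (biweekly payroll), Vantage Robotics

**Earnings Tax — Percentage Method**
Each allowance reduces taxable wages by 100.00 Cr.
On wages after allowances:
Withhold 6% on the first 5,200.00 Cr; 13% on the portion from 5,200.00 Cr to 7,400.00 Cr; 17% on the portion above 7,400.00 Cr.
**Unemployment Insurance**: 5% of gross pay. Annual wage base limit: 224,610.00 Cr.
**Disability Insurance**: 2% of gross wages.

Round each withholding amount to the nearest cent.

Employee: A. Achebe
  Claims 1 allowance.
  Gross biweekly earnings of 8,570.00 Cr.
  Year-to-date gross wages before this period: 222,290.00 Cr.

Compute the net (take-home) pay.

7,502.70 Cr

Earnings Tax: taxable = 8,570.00 Cr − 1×100.00 Cr = 8,470.00 Cr
  598.00 Cr + 17% × (8,470.00 Cr − 7,400.00 Cr) = 598.00 Cr + 17% × 1,070.00 Cr = 779.90 Cr
Unemployment Insurance: cap 224,610.00 Cr − YTD 222,290.00 Cr = 2,320.00 Cr subject; 5% × 2,320.00 Cr = 116.00 Cr
Disability Insurance: 2% × 8,570.00 Cr = 171.40 Cr
Total withheld: 779.90 Cr + 116.00 Cr + 171.40 Cr = 1,067.30 Cr
Net pay: 8,570.00 Cr − 1,067.30 Cr = 7,502.70 Cr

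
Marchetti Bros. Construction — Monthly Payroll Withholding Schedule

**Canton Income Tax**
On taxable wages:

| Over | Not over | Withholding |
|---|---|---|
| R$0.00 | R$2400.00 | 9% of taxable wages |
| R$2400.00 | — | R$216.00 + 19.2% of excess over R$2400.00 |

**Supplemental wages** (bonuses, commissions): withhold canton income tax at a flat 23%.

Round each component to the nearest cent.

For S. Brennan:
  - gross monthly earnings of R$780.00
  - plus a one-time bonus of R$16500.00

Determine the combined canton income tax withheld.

R$3865.20

Canton Income Tax: taxable = R$780.00
  9% × R$780.00 = R$70.20
Supplemental (23% flat on bonus): 23% × R$16500.00 = R$3795.00
Total canton income tax: R$70.20 + R$3795.00 = R$3865.20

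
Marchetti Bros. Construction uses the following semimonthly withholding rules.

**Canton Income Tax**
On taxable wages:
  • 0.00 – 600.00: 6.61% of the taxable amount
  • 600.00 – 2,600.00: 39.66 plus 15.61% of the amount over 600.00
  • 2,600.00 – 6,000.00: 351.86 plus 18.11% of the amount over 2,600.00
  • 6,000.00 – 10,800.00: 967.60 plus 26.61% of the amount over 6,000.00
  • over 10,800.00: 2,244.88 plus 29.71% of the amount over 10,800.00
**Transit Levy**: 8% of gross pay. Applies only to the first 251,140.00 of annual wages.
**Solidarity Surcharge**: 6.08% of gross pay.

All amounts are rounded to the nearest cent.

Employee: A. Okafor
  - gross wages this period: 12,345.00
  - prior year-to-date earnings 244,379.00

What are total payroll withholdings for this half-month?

Canton Income Tax: taxable = 12,345.00
  2,244.88 + 29.71% × (12,345.00 − 10,800.00) = 2,244.88 + 29.71% × 1,545.00 = 2,703.90
Transit Levy: cap 251,140.00 − YTD 244,379.00 = 6,761.00 subject; 8% × 6,761.00 = 540.88
Solidarity Surcharge: 6.08% × 12,345.00 = 750.58
Total: 2,703.90 + 540.88 + 750.58 = 3,995.36

3,995.36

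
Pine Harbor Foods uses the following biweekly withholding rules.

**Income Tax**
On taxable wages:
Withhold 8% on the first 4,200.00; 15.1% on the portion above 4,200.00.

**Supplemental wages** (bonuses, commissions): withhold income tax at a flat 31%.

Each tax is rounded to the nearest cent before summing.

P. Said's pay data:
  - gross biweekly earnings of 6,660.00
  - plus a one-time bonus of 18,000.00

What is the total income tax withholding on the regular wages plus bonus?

6,287.46

Income Tax: taxable = 6,660.00
  336.00 + 15.1% × (6,660.00 − 4,200.00) = 336.00 + 15.1% × 2,460.00 = 707.46
Supplemental (31% flat on bonus): 31% × 18,000.00 = 5,580.00
Total income tax: 707.46 + 5,580.00 = 6,287.46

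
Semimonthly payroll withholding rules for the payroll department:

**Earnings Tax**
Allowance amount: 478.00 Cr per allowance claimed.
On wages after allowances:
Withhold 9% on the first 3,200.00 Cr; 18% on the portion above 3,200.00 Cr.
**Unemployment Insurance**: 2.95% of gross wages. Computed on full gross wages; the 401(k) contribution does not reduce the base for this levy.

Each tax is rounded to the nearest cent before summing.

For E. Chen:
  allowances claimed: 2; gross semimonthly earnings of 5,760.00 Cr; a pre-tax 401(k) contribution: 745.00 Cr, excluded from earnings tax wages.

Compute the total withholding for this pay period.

612.54 Cr

Earnings Tax: taxable = 5,760.00 Cr − 745.00 Cr − 2×478.00 Cr = 4,059.00 Cr
  288.00 Cr + 18% × (4,059.00 Cr − 3,200.00 Cr) = 288.00 Cr + 18% × 859.00 Cr = 442.62 Cr
Unemployment Insurance: 2.95% × 5,760.00 Cr = 169.92 Cr
Total: 442.62 Cr + 169.92 Cr = 612.54 Cr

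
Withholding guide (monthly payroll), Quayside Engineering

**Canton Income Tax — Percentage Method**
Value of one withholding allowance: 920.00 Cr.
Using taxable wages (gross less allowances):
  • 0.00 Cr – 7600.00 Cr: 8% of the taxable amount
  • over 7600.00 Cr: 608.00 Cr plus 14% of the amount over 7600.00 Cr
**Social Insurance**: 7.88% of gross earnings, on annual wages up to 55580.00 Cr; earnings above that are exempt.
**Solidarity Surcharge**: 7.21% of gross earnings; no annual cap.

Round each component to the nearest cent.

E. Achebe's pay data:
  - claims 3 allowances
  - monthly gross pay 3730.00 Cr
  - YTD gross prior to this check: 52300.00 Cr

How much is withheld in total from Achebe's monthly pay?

604.99 Cr

Canton Income Tax: taxable = 3730.00 Cr − 3×920.00 Cr = 970.00 Cr
  8% × 970.00 Cr = 77.60 Cr
Social Insurance: cap 55580.00 Cr − YTD 52300.00 Cr = 3280.00 Cr subject; 7.88% × 3280.00 Cr = 258.46 Cr
Solidarity Surcharge: 7.21% × 3730.00 Cr = 268.93 Cr
Total: 77.60 Cr + 258.46 Cr + 268.93 Cr = 604.99 Cr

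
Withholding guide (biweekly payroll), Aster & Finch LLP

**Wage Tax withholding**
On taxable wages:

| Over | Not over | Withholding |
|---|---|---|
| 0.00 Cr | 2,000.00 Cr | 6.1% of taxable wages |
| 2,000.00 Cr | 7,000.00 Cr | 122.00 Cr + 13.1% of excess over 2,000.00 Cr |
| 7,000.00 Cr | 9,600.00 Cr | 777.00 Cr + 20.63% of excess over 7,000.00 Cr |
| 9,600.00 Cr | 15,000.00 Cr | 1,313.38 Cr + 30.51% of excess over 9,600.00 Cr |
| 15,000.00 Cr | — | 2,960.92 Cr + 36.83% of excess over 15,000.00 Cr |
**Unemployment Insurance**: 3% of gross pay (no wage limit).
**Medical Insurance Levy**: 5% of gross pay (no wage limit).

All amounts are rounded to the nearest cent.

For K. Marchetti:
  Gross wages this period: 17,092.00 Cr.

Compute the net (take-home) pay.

Wage Tax: taxable = 17,092.00 Cr
  2,960.92 Cr + 36.83% × (17,092.00 Cr − 15,000.00 Cr) = 2,960.92 Cr + 36.83% × 2,092.00 Cr = 3,731.40 Cr
Unemployment Insurance: 3% × 17,092.00 Cr = 512.76 Cr
Medical Insurance Levy: 5% × 17,092.00 Cr = 854.60 Cr
Total withheld: 3,731.40 Cr + 512.76 Cr + 854.60 Cr = 5,098.76 Cr
Net pay: 17,092.00 Cr − 5,098.76 Cr = 11,993.24 Cr

11,993.24 Cr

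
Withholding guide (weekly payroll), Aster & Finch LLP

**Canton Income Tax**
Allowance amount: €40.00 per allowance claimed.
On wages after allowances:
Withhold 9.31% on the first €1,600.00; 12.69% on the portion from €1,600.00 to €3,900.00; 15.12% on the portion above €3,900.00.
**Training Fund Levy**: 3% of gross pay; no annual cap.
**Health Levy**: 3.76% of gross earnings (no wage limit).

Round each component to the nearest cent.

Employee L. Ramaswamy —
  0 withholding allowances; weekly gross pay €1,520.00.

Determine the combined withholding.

€244.26

Canton Income Tax: taxable = €1,520.00
  9.31% × €1,520.00 = €141.51
Training Fund Levy: 3% × €1,520.00 = €45.60
Health Levy: 3.76% × €1,520.00 = €57.15
Total: €141.51 + €45.60 + €57.15 = €244.26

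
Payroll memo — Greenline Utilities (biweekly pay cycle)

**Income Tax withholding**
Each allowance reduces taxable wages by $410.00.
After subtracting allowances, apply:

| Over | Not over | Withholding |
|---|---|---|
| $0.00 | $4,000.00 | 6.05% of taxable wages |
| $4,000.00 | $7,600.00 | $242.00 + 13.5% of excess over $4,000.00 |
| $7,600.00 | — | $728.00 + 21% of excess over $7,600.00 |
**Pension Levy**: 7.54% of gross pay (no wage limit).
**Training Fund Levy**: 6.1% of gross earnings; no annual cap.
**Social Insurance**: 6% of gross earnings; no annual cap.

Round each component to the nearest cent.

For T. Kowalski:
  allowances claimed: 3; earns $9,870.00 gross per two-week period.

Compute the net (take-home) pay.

Income Tax: taxable = $9,870.00 − 3×$410.00 = $8,640.00
  $728.00 + 21% × ($8,640.00 − $7,600.00) = $728.00 + 21% × $1,040.00 = $946.40
Pension Levy: 7.54% × $9,870.00 = $744.20
Training Fund Levy: 6.1% × $9,870.00 = $602.07
Social Insurance: 6% × $9,870.00 = $592.20
Total withheld: $946.40 + $744.20 + $602.07 + $592.20 = $2,884.87
Net pay: $9,870.00 − $2,884.87 = $6,985.13

$6,985.13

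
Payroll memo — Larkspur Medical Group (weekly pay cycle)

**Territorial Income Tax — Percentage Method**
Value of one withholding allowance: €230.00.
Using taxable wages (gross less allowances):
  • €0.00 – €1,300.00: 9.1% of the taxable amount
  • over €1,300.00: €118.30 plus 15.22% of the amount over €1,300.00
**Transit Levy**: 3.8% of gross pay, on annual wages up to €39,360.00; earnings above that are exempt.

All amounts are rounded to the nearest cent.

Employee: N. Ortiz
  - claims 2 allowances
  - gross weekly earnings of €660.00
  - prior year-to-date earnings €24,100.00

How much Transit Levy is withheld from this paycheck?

€25.08

Transit Levy: 3.8% × €660.00 = €25.08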